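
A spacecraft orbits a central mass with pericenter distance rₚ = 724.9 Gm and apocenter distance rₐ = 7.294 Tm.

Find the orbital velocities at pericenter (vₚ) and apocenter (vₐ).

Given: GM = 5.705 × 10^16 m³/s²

Convert to SI: rₚ = 724.9 Gm = 7.249e+11 m; rₐ = 7.294 Tm = 7.294e+12 m.
Use the vis-viva equation v² = GM(2/r − 1/a) with a = (rₚ + rₐ)/2 = (7.249e+11 + 7.294e+12)/2 = 4.00945e+12 m.
vₚ = √(GM · (2/rₚ − 1/a)) = √(5.705e+16 · (2/7.249e+11 − 1/4.00945e+12)) m/s ≈ 378.4 m/s = 378.4 m/s.
vₐ = √(GM · (2/rₐ − 1/a)) = √(5.705e+16 · (2/7.294e+12 − 1/4.00945e+12)) m/s ≈ 37.6 m/s = 37.6 m/s.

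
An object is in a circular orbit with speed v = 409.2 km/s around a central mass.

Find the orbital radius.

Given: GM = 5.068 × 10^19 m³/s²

Convert to SI: v = 409.2 km/s = 409200 m/s.
For a circular orbit, v² = GM / r, so r = GM / v².
r = 5.068e+19 / (409200)² m ≈ 3.027e+08 m = 302.7 Mm.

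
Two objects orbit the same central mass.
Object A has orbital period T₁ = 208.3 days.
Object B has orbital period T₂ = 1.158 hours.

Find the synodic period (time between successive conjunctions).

Convert to SI: T₁ = 208.3 days = 1.79971e+07 s; T₂ = 1.158 hours = 4168.8 s.
T_syn = |T₁ · T₂ / (T₁ − T₂)|.
T_syn = |1.79971e+07 · 4168.8 / (1.79971e+07 − 4168.8)| s ≈ 4170 s = 1.158 hours.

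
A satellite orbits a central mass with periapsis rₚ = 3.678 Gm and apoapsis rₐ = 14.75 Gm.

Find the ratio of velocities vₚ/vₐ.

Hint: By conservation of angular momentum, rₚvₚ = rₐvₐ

Convert to SI: rₚ = 3.678 Gm = 3.678e+09 m; rₐ = 14.75 Gm = 1.475e+10 m.
Conservation of angular momentum gives rₚvₚ = rₐvₐ, so vₚ/vₐ = rₐ/rₚ.
vₚ/vₐ = 1.475e+10 / 3.678e+09 ≈ 4.01.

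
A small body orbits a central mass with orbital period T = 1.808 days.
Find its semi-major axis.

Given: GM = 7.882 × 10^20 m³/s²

Convert to SI: T = 1.808 days = 156211 s.
Invert Kepler's third law: a = (GM · T² / (4π²))^(1/3).
Substituting T = 156211 s and GM = 7.882e+20 m³/s²:
a = (7.882e+20 · (156211)² / (4π²))^(1/3) m
a ≈ 7.869e+09 m = 7.869 × 10^9 m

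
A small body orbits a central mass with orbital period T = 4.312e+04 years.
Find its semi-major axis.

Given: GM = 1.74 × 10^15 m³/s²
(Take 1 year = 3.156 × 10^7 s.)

Convert to SI: T = 4.312e+04 years = 1.36087e+12 s.
Invert Kepler's third law: a = (GM · T² / (4π²))^(1/3).
Substituting T = 1.36087e+12 s and GM = 1.74e+15 m³/s²:
a = (1.74e+15 · (1.36087e+12)² / (4π²))^(1/3) m
a ≈ 4.338e+12 m = 4.338 Tm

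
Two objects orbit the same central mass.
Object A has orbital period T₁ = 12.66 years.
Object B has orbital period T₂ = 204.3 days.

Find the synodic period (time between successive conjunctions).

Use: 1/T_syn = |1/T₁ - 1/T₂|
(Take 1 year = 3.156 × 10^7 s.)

Convert to SI: T₁ = 12.66 years = 3.9955e+08 s; T₂ = 204.3 days = 1.76515e+07 s.
T_syn = |T₁ · T₂ / (T₁ − T₂)|.
T_syn = |3.9955e+08 · 1.76515e+07 / (3.9955e+08 − 1.76515e+07)| s ≈ 1.847e+07 s = 213.7 days.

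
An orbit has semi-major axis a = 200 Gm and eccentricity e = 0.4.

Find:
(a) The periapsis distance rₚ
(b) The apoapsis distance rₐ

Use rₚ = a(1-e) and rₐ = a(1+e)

Convert to SI: a = 200 Gm = 2e+11 m.
(a) rₚ = a(1 − e) = 2e+11 · (1 − 0.4) = 2e+11 · 0.6 ≈ 1.2e+11 m = 120 Gm.
(b) rₐ = a(1 + e) = 2e+11 · (1 + 0.4) = 2e+11 · 1.4 ≈ 2.8e+11 m = 280 Gm.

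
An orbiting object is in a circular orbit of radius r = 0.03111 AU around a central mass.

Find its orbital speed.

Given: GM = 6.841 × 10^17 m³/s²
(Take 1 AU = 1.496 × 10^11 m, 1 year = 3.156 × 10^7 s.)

Convert to SI: r = 0.03111 AU = 4.65406e+09 m.
For a circular orbit, gravity supplies the centripetal force, so v = √(GM / r).
v = √(6.841e+17 / 4.65406e+09) m/s ≈ 1.212e+04 m/s = 2.558 AU/year.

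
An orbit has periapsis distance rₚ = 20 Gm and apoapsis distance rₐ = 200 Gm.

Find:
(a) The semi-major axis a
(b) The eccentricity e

Convert to SI: rₚ = 20 Gm = 2e+10 m; rₐ = 200 Gm = 2e+11 m.
(a) a = (rₚ + rₐ) / 2 = (2e+10 + 2e+11) / 2 ≈ 1.1e+11 m = 110 Gm.
(b) e = (rₐ − rₚ) / (rₐ + rₚ) = (2e+11 − 2e+10) / (2e+11 + 2e+10) ≈ 0.8182.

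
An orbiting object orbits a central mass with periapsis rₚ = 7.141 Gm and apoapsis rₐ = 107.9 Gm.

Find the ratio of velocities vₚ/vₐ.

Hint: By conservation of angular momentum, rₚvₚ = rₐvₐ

Convert to SI: rₚ = 7.141 Gm = 7.141e+09 m; rₐ = 107.9 Gm = 1.079e+11 m.
Conservation of angular momentum gives rₚvₚ = rₐvₐ, so vₚ/vₐ = rₐ/rₚ.
vₚ/vₐ = 1.079e+11 / 7.141e+09 ≈ 15.11.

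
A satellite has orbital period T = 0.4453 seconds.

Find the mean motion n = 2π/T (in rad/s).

n = 2π / T.
n = 2π / 0.4453 s ≈ 14.11 rad/s.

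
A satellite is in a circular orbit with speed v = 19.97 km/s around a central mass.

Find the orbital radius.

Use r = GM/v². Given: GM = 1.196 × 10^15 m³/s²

Convert to SI: v = 19.97 km/s = 19970 m/s.
For a circular orbit, v² = GM / r, so r = GM / v².
r = 1.196e+15 / (19970)² m ≈ 2.999e+06 m = 2.999 Mm.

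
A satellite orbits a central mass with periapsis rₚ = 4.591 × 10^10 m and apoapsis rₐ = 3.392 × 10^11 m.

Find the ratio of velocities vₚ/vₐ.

Conservation of angular momentum gives rₚvₚ = rₐvₐ, so vₚ/vₐ = rₐ/rₚ.
vₚ/vₐ = 3.392e+11 / 4.591e+10 ≈ 7.388.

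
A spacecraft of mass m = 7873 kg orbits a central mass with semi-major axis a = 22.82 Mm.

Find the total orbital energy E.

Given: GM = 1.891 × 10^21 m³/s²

Convert to SI: a = 22.82 Mm = 2.282e+07 m.
E = −GMm / (2a).
E = −1.891e+21 · 7873 / (2 · 2.282e+07) J ≈ -3.262e+17 J = -326.2 PJ.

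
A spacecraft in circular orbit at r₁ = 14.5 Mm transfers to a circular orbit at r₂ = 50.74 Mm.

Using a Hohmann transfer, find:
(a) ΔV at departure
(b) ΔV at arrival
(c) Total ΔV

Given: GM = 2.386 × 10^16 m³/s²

Convert to SI: r₁ = 14.5 Mm = 1.45e+07 m; r₂ = 50.74 Mm = 5.074e+07 m.
Transfer semi-major axis: a_t = (r₁ + r₂)/2 = (1.45e+07 + 5.074e+07)/2 = 3.262e+07 m.
Circular speeds: v₁ = √(GM/r₁) = 40565 m/s, v₂ = √(GM/r₂) = 21685 m/s.
Transfer speeds (vis-viva v² = GM(2/r − 1/a_t)): v₁ᵗ = 50592.3 m/s, v₂ᵗ = 14457.8 m/s.
(a) ΔV₁ = |v₁ᵗ − v₁| ≈ 1.003e+04 m/s = 10.03 km/s.
(b) ΔV₂ = |v₂ − v₂ᵗ| ≈ 7227 m/s = 7.227 km/s.
(c) ΔV_total = ΔV₁ + ΔV₂ ≈ 1.725e+04 m/s = 17.25 km/s.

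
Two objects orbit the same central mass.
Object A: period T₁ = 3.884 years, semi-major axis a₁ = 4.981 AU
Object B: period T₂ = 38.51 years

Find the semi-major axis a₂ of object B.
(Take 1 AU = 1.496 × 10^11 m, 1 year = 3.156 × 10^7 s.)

Convert to SI: T₁ = 3.884 years = 1.22579e+08 s; a₁ = 4.981 AU = 7.45158e+11 m; T₂ = 38.51 years = 1.21538e+09 s.
Kepler's third law: (T₁/T₂)² = (a₁/a₂)³ ⇒ a₂ = a₁ · (T₂/T₁)^(2/3).
T₂/T₁ = 1.21538e+09 / 1.22579e+08 = 9.91504.
a₂ = 7.45158e+11 · (9.91504)^(2/3) m ≈ 3.439e+12 m = 22.99 AU.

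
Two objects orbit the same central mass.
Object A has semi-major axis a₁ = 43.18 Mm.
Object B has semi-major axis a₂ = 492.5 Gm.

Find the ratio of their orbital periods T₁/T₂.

Convert to SI: a₁ = 43.18 Mm = 4.318e+07 m; a₂ = 492.5 Gm = 4.925e+11 m.
From Kepler's third law, (T₁/T₂)² = (a₁/a₂)³, so T₁/T₂ = (a₁/a₂)^(3/2).
a₁/a₂ = 4.318e+07 / 4.925e+11 = 8.76751e-05.
T₁/T₂ = (8.76751e-05)^(3/2) ≈ 8.209e-07.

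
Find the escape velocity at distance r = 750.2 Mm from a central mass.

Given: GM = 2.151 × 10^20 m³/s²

Convert to SI: r = 750.2 Mm = 7.502e+08 m.
Escape velocity comes from setting total energy to zero: ½v² − GM/r = 0 ⇒ v_esc = √(2GM / r).
v_esc = √(2 · 2.151e+20 / 7.502e+08) m/s ≈ 7.573e+05 m/s = 757.3 km/s.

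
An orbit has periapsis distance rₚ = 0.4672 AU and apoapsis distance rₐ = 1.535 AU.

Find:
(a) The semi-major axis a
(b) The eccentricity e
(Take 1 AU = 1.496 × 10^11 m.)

Convert to SI: rₚ = 0.4672 AU = 6.98931e+10 m; rₐ = 1.535 AU = 2.29636e+11 m.
(a) a = (rₚ + rₐ) / 2 = (6.98931e+10 + 2.29636e+11) / 2 ≈ 1.498e+11 m = 1.001 AU.
(b) e = (rₐ − rₚ) / (rₐ + rₚ) = (2.29636e+11 − 6.98931e+10) / (2.29636e+11 + 6.98931e+10) ≈ 0.5333.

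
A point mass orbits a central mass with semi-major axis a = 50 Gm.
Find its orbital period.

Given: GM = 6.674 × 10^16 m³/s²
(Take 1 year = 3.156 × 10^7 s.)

Convert to SI: a = 50 Gm = 5e+10 m.
Kepler's third law: T = 2π √(a³ / GM).
Substituting a = 5e+10 m and GM = 6.674e+16 m³/s²:
T = 2π √((5e+10)³ / 6.674e+16) s
T ≈ 2.719e+08 s = 8.616 years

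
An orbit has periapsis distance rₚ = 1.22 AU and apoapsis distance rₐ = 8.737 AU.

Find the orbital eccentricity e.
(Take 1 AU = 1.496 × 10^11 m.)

Convert to SI: rₚ = 1.22 AU = 1.82512e+11 m; rₐ = 8.737 AU = 1.30706e+12 m.
e = (rₐ − rₚ) / (rₐ + rₚ).
e = (1.30706e+12 − 1.82512e+11) / (1.30706e+12 + 1.82512e+11) = 1.12454e+12 / 1.48957e+12 ≈ 0.7549.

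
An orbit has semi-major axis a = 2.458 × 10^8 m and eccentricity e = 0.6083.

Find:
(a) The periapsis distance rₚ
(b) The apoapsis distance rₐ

(a) rₚ = a(1 − e) = 2.458e+08 · (1 − 0.6083) = 2.458e+08 · 0.3917 ≈ 9.628e+07 m = 9.628 × 10^7 m.
(b) rₐ = a(1 + e) = 2.458e+08 · (1 + 0.6083) = 2.458e+08 · 1.6083 ≈ 3.953e+08 m = 3.953 × 10^8 m.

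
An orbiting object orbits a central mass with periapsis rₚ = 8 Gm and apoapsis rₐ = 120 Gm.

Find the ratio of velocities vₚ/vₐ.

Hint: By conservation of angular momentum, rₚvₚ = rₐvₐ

Convert to SI: rₚ = 8 Gm = 8e+09 m; rₐ = 120 Gm = 1.2e+11 m.
Conservation of angular momentum gives rₚvₚ = rₐvₐ, so vₚ/vₐ = rₐ/rₚ.
vₚ/vₐ = 1.2e+11 / 8e+09 ≈ 15.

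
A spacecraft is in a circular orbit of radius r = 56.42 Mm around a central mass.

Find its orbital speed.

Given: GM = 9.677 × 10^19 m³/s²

Convert to SI: r = 56.42 Mm = 5.642e+07 m.
For a circular orbit, gravity supplies the centripetal force, so v = √(GM / r).
v = √(9.677e+19 / 5.642e+07) m/s ≈ 1.31e+06 m/s = 1310 km/s.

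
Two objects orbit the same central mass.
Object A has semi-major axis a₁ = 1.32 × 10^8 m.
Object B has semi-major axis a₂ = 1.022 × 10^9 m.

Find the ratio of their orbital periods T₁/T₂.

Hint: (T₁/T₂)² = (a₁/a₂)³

From Kepler's third law, (T₁/T₂)² = (a₁/a₂)³, so T₁/T₂ = (a₁/a₂)^(3/2).
a₁/a₂ = 1.32e+08 / 1.022e+09 = 0.129159.
T₁/T₂ = (0.129159)^(3/2) ≈ 0.04642.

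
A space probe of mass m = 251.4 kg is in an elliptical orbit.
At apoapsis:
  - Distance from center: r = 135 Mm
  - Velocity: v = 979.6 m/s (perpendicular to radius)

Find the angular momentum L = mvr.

Convert to SI: r = 135 Mm = 1.35e+08 m.
Since v is perpendicular to r, L = m · v · r.
L = 251.4 · 979.6 · 1.35e+08 kg·m²/s ≈ 3.325e+13 kg·m²/s.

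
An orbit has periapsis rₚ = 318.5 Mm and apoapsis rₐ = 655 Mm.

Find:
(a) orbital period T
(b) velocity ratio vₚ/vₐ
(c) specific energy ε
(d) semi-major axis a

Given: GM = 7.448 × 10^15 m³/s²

Convert to SI: rₚ = 318.5 Mm = 3.185e+08 m; rₐ = 655 Mm = 6.55e+08 m.
(a) With a = (rₚ + rₐ)/2 = 4.8675e+08 m, T = 2π √(a³/GM) = 2π √((4.8675e+08)³/7.448e+15) s ≈ 7.818e+05 s
(b) Conservation of angular momentum (rₚvₚ = rₐvₐ) gives vₚ/vₐ = rₐ/rₚ = 6.55e+08/3.185e+08 ≈ 2.057
(c) With a = (rₚ + rₐ)/2 = 4.8675e+08 m, ε = −GM/(2a) = −7.448e+15/(2 · 4.8675e+08) J/kg ≈ -7.651e+06 J/kg
(d) a = (rₚ + rₐ)/2 = (3.185e+08 + 6.55e+08)/2 ≈ 4.868e+08 m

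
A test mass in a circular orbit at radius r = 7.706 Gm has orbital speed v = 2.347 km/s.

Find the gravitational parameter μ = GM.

Convert to SI: r = 7.706 Gm = 7.706e+09 m; v = 2.347 km/s = 2347 m/s.
For a circular orbit v² = GM/r, so GM = v² · r.
GM = (2347)² · 7.706e+09 m³/s² ≈ 4.245e+16 m³/s² = 4.245 × 10^16 m³/s².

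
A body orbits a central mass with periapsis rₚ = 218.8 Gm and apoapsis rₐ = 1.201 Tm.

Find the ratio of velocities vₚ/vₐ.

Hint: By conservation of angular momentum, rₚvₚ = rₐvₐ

Convert to SI: rₚ = 218.8 Gm = 2.188e+11 m; rₐ = 1.201 Tm = 1.201e+12 m.
Conservation of angular momentum gives rₚvₚ = rₐvₐ, so vₚ/vₐ = rₐ/rₚ.
vₚ/vₐ = 1.201e+12 / 2.188e+11 ≈ 5.489.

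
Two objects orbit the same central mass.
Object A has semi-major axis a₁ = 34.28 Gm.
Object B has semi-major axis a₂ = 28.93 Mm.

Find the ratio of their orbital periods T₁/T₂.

Convert to SI: a₁ = 34.28 Gm = 3.428e+10 m; a₂ = 28.93 Mm = 2.893e+07 m.
From Kepler's third law, (T₁/T₂)² = (a₁/a₂)³, so T₁/T₂ = (a₁/a₂)^(3/2).
a₁/a₂ = 3.428e+10 / 2.893e+07 = 1184.93.
T₁/T₂ = (1184.93)^(3/2) ≈ 4.079e+04.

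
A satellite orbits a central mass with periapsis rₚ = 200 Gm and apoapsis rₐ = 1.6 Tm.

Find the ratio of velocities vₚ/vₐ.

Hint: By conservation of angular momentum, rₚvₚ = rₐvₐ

Convert to SI: rₚ = 200 Gm = 2e+11 m; rₐ = 1.6 Tm = 1.6e+12 m.
Conservation of angular momentum gives rₚvₚ = rₐvₐ, so vₚ/vₐ = rₐ/rₚ.
vₚ/vₐ = 1.6e+12 / 2e+11 ≈ 8.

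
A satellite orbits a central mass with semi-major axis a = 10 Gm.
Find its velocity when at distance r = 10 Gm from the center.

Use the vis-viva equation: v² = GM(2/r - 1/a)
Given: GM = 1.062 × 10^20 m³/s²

Convert to SI: a = 10 Gm = 1e+10 m; r = 10 Gm = 1e+10 m.
Vis-viva: v = √(GM · (2/r − 1/a)).
2/r − 1/a = 2/1e+10 − 1/1e+10 = 1e-10 m⁻¹.
v = √(1.062e+20 · 1e-10) m/s ≈ 1.031e+05 m/s = 103.1 km/s.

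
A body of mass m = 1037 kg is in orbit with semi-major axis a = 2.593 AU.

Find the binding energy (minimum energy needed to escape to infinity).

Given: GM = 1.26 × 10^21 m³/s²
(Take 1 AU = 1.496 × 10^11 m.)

Convert to SI: a = 2.593 AU = 3.87913e+11 m.
Total orbital energy is E = −GMm/(2a); binding energy is E_bind = −E = GMm/(2a).
E_bind = 1.26e+21 · 1037 / (2 · 3.87913e+11) J ≈ 1.684e+12 J = 1.684 TJ.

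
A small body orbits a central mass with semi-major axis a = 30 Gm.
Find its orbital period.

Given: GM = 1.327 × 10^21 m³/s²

Convert to SI: a = 30 Gm = 3e+10 m.
Kepler's third law: T = 2π √(a³ / GM).
Substituting a = 3e+10 m and GM = 1.327e+21 m³/s²:
T = 2π √((3e+10)³ / 1.327e+21) s
T ≈ 8.962e+05 s = 10.37 days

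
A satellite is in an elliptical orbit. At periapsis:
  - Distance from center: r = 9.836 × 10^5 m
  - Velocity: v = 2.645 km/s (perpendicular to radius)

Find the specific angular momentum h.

Convert to SI: v = 2.645 km/s = 2645 m/s.
With v perpendicular to r, h = r · v.
h = 983600 · 2645 m²/s ≈ 2.602e+09 m²/s.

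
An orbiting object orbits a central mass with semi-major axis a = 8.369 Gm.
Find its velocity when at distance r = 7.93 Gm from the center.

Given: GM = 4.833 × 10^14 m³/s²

Convert to SI: a = 8.369 Gm = 8.369e+09 m; r = 7.93 Gm = 7.93e+09 m.
Vis-viva: v = √(GM · (2/r − 1/a)).
2/r − 1/a = 2/7.93e+09 − 1/8.369e+09 = 1.32718e-10 m⁻¹.
v = √(4.833e+14 · 1.32718e-10) m/s ≈ 253.3 m/s = 253.3 m/s.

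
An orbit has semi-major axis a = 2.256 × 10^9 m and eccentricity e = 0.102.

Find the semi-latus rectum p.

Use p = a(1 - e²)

p = a (1 − e²).
p = 2.256e+09 · (1 − (0.102)²) = 2.256e+09 · 0.989596 ≈ 2.233e+09 m = 2.233 × 10^9 m.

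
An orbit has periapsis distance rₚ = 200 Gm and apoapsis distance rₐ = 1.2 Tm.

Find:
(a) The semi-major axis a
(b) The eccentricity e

Convert to SI: rₚ = 200 Gm = 2e+11 m; rₐ = 1.2 Tm = 1.2e+12 m.
(a) a = (rₚ + rₐ) / 2 = (2e+11 + 1.2e+12) / 2 ≈ 7e+11 m = 700 Gm.
(b) e = (rₐ − rₚ) / (rₐ + rₚ) = (1.2e+12 − 2e+11) / (1.2e+12 + 2e+11) ≈ 0.7143.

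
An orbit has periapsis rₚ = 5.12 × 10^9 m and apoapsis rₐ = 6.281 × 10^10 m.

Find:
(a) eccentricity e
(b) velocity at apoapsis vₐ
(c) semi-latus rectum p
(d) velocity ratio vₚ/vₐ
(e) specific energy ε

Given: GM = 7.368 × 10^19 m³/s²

(a) e = (rₐ − rₚ)/(rₐ + rₚ) = (6.281e+10 − 5.12e+09)/(6.281e+10 + 5.12e+09) ≈ 0.8493
(b) With a = (rₚ + rₐ)/2 = 3.3965e+10 m, vₐ = √(GM (2/rₐ − 1/a)) = √(7.368e+19 · (2/6.281e+10 − 1/3.3965e+10)) m/s ≈ 1.33e+04 m/s
(c) From a = (rₚ + rₐ)/2 = 3.3965e+10 m and e = (rₐ − rₚ)/(rₐ + rₚ) = 0.849257, p = a(1 − e²) = 3.3965e+10 · (1 − (0.849257)²) ≈ 9.468e+09 m
(d) Conservation of angular momentum (rₚvₚ = rₐvₐ) gives vₚ/vₐ = rₐ/rₚ = 6.281e+10/5.12e+09 ≈ 12.27
(e) With a = (rₚ + rₐ)/2 = 3.3965e+10 m, ε = −GM/(2a) = −7.368e+19/(2 · 3.3965e+10) J/kg ≈ -1.085e+09 J/kg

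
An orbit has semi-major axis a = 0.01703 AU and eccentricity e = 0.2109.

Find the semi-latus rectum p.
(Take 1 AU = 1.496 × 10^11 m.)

Convert to SI: a = 0.01703 AU = 2.54769e+09 m.
p = a (1 − e²).
p = 2.54769e+09 · (1 − (0.2109)²) = 2.54769e+09 · 0.955521 ≈ 2.434e+09 m = 0.01627 AU.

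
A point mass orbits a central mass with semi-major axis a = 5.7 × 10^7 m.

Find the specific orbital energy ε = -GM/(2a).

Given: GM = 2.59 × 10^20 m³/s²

ε = −GM / (2a).
ε = −2.59e+20 / (2 · 5.7e+07) J/kg ≈ -2.272e+12 J/kg = -2272 GJ/kg.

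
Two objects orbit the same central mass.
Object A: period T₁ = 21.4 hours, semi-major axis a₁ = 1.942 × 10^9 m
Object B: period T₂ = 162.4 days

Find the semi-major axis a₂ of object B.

Convert to SI: T₁ = 21.4 hours = 77040 s; T₂ = 162.4 days = 1.40314e+07 s.
Kepler's third law: (T₁/T₂)² = (a₁/a₂)³ ⇒ a₂ = a₁ · (T₂/T₁)^(2/3).
T₂/T₁ = 1.40314e+07 / 77040 = 182.131.
a₂ = 1.942e+09 · (182.131)^(2/3) m ≈ 6.24e+10 m = 6.24 × 10^10 m.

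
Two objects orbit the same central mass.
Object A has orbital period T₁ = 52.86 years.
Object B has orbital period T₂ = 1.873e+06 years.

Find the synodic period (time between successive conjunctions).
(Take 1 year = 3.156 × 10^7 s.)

Convert to SI: T₁ = 52.86 years = 1.66826e+09 s; T₂ = 1.873e+06 years = 5.91119e+13 s.
T_syn = |T₁ · T₂ / (T₁ − T₂)|.
T_syn = |1.66826e+09 · 5.91119e+13 / (1.66826e+09 − 5.91119e+13)| s ≈ 1.668e+09 s = 52.86 years.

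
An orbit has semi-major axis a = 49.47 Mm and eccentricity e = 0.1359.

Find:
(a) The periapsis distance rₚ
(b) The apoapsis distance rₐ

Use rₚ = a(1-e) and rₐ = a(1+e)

Convert to SI: a = 49.47 Mm = 4.947e+07 m.
(a) rₚ = a(1 − e) = 4.947e+07 · (1 − 0.1359) = 4.947e+07 · 0.8641 ≈ 4.275e+07 m = 42.75 Mm.
(b) rₐ = a(1 + e) = 4.947e+07 · (1 + 0.1359) = 4.947e+07 · 1.1359 ≈ 5.619e+07 m = 56.19 Mm.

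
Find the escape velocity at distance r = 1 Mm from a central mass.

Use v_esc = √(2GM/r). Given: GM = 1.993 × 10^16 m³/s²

Convert to SI: r = 1 Mm = 1e+06 m.
Escape velocity comes from setting total energy to zero: ½v² − GM/r = 0 ⇒ v_esc = √(2GM / r).
v_esc = √(2 · 1.993e+16 / 1e+06) m/s ≈ 1.996e+05 m/s = 199.6 km/s.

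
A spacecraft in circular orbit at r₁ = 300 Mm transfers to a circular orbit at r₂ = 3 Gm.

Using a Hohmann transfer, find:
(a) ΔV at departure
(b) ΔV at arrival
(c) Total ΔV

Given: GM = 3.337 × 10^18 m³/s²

Convert to SI: r₁ = 300 Mm = 3e+08 m; r₂ = 3 Gm = 3e+09 m.
Transfer semi-major axis: a_t = (r₁ + r₂)/2 = (3e+08 + 3e+09)/2 = 1.65e+09 m.
Circular speeds: v₁ = √(GM/r₁) = 105467 m/s, v₂ = √(GM/r₂) = 33351.7 m/s.
Transfer speeds (vis-viva v² = GM(2/r − 1/a_t)): v₁ᵗ = 142212 m/s, v₂ᵗ = 14221.2 m/s.
(a) ΔV₁ = |v₁ᵗ − v₁| ≈ 3.674e+04 m/s = 36.74 km/s.
(b) ΔV₂ = |v₂ − v₂ᵗ| ≈ 1.913e+04 m/s = 19.13 km/s.
(c) ΔV_total = ΔV₁ + ΔV₂ ≈ 5.588e+04 m/s = 55.88 km/s.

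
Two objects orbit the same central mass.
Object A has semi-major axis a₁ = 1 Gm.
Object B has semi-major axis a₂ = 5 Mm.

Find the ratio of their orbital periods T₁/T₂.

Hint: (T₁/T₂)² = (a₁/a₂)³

Convert to SI: a₁ = 1 Gm = 1e+09 m; a₂ = 5 Mm = 5e+06 m.
From Kepler's third law, (T₁/T₂)² = (a₁/a₂)³, so T₁/T₂ = (a₁/a₂)^(3/2).
a₁/a₂ = 1e+09 / 5e+06 = 200.
T₁/T₂ = (200)^(3/2) ≈ 2828.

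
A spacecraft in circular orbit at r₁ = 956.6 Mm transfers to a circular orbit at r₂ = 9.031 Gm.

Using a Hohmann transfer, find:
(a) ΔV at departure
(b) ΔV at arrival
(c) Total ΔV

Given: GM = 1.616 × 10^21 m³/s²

Convert to SI: r₁ = 956.6 Mm = 9.566e+08 m; r₂ = 9.031 Gm = 9.031e+09 m.
Transfer semi-major axis: a_t = (r₁ + r₂)/2 = (9.566e+08 + 9.031e+09)/2 = 4.9938e+09 m.
Circular speeds: v₁ = √(GM/r₁) = 1.29974e+06 m/s, v₂ = √(GM/r₂) = 423012 m/s.
Transfer speeds (vis-viva v² = GM(2/r − 1/a_t)): v₁ᵗ = 1.74786e+06 m/s, v₂ᵗ = 185141 m/s.
(a) ΔV₁ = |v₁ᵗ − v₁| ≈ 4.481e+05 m/s = 448.1 km/s.
(b) ΔV₂ = |v₂ − v₂ᵗ| ≈ 2.379e+05 m/s = 237.9 km/s.
(c) ΔV_total = ΔV₁ + ΔV₂ ≈ 6.86e+05 m/s = 686 km/s.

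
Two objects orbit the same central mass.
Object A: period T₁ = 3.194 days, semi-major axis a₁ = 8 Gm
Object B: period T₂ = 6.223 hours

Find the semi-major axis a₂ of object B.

Convert to SI: T₁ = 3.194 days = 275962 s; a₁ = 8 Gm = 8e+09 m; T₂ = 6.223 hours = 22402.8 s.
Kepler's third law: (T₁/T₂)² = (a₁/a₂)³ ⇒ a₂ = a₁ · (T₂/T₁)^(2/3).
T₂/T₁ = 22402.8 / 275962 = 0.0811809.
a₂ = 8e+09 · (0.0811809)^(2/3) m ≈ 1.5e+09 m = 1.5 Gm.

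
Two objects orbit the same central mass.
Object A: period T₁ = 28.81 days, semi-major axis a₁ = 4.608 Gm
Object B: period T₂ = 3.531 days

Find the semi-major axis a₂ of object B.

Convert to SI: T₁ = 28.81 days = 2.48918e+06 s; a₁ = 4.608 Gm = 4.608e+09 m; T₂ = 3.531 days = 305078 s.
Kepler's third law: (T₁/T₂)² = (a₁/a₂)³ ⇒ a₂ = a₁ · (T₂/T₁)^(2/3).
T₂/T₁ = 305078 / 2.48918e+06 = 0.122562.
a₂ = 4.608e+09 · (0.122562)^(2/3) m ≈ 1.137e+09 m = 1.137 Gm.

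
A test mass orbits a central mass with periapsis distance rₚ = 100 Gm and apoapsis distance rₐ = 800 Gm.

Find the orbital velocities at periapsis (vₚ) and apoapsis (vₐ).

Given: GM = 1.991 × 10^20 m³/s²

Convert to SI: rₚ = 100 Gm = 1e+11 m; rₐ = 800 Gm = 8e+11 m.
Use the vis-viva equation v² = GM(2/r − 1/a) with a = (rₚ + rₐ)/2 = (1e+11 + 8e+11)/2 = 4.5e+11 m.
vₚ = √(GM · (2/rₚ − 1/a)) = √(1.991e+20 · (2/1e+11 − 1/4.5e+11)) m/s ≈ 5.949e+04 m/s = 59.49 km/s.
vₐ = √(GM · (2/rₐ − 1/a)) = √(1.991e+20 · (2/8e+11 − 1/4.5e+11)) m/s ≈ 7437 m/s = 7.437 km/s.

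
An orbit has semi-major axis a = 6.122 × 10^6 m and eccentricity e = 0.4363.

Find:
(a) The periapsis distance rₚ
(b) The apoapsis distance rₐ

(a) rₚ = a(1 − e) = 6.122e+06 · (1 − 0.4363) = 6.122e+06 · 0.5637 ≈ 3.451e+06 m = 3.451 × 10^6 m.
(b) rₐ = a(1 + e) = 6.122e+06 · (1 + 0.4363) = 6.122e+06 · 1.4363 ≈ 8.793e+06 m = 8.793 × 10^6 m.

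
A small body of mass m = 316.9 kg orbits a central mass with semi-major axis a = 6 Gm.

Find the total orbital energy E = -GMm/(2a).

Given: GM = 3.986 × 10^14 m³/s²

Convert to SI: a = 6 Gm = 6e+09 m.
E = −GMm / (2a).
E = −3.986e+14 · 316.9 / (2 · 6e+09) J ≈ -1.053e+07 J = -10.53 MJ.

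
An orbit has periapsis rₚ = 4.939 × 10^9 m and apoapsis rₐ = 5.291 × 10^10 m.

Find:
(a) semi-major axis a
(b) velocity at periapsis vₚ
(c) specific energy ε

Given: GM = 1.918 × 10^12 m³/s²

(a) a = (rₚ + rₐ)/2 = (4.939e+09 + 5.291e+10)/2 ≈ 2.892e+10 m
(b) With a = (rₚ + rₐ)/2 = 2.89245e+10 m, vₚ = √(GM (2/rₚ − 1/a)) = √(1.918e+12 · (2/4.939e+09 − 1/2.89245e+10)) m/s ≈ 26.65 m/s
(c) With a = (rₚ + rₐ)/2 = 2.89245e+10 m, ε = −GM/(2a) = −1.918e+12/(2 · 2.89245e+10) J/kg ≈ -33.16 J/kg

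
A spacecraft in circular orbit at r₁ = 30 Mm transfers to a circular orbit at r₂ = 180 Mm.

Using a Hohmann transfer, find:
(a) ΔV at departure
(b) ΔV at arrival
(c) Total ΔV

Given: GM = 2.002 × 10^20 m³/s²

Convert to SI: r₁ = 30 Mm = 3e+07 m; r₂ = 180 Mm = 1.8e+08 m.
Transfer semi-major axis: a_t = (r₁ + r₂)/2 = (3e+07 + 1.8e+08)/2 = 1.05e+08 m.
Circular speeds: v₁ = √(GM/r₁) = 2.58328e+06 m/s, v₂ = √(GM/r₂) = 1.05462e+06 m/s.
Transfer speeds (vis-viva v² = GM(2/r − 1/a_t)): v₁ᵗ = 3.38231e+06 m/s, v₂ᵗ = 563718 m/s.
(a) ΔV₁ = |v₁ᵗ − v₁| ≈ 7.99e+05 m/s = 799 km/s.
(b) ΔV₂ = |v₂ − v₂ᵗ| ≈ 4.909e+05 m/s = 490.9 km/s.
(c) ΔV_total = ΔV₁ + ΔV₂ ≈ 1.29e+06 m/s = 1290 km/s.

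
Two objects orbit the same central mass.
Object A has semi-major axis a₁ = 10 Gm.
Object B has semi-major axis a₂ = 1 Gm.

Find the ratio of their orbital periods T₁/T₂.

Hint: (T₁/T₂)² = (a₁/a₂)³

Convert to SI: a₁ = 10 Gm = 1e+10 m; a₂ = 1 Gm = 1e+09 m.
From Kepler's third law, (T₁/T₂)² = (a₁/a₂)³, so T₁/T₂ = (a₁/a₂)^(3/2).
a₁/a₂ = 1e+10 / 1e+09 = 10.
T₁/T₂ = (10)^(3/2) ≈ 31.62.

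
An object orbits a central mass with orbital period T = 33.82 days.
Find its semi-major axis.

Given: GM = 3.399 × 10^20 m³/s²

Convert to SI: T = 33.82 days = 2.92205e+06 s.
Invert Kepler's third law: a = (GM · T² / (4π²))^(1/3).
Substituting T = 2.92205e+06 s and GM = 3.399e+20 m³/s²:
a = (3.399e+20 · (2.92205e+06)² / (4π²))^(1/3) m
a ≈ 4.189e+10 m = 41.89 Gm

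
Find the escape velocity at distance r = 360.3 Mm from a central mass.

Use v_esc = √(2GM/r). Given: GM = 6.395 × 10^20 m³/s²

Convert to SI: r = 360.3 Mm = 3.603e+08 m.
Escape velocity comes from setting total energy to zero: ½v² − GM/r = 0 ⇒ v_esc = √(2GM / r).
v_esc = √(2 · 6.395e+20 / 3.603e+08) m/s ≈ 1.884e+06 m/s = 1884 km/s.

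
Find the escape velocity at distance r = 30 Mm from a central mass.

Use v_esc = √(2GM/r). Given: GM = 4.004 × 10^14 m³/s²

Convert to SI: r = 30 Mm = 3e+07 m.
Escape velocity comes from setting total energy to zero: ½v² − GM/r = 0 ⇒ v_esc = √(2GM / r).
v_esc = √(2 · 4.004e+14 / 3e+07) m/s ≈ 5167 m/s = 5.167 km/s.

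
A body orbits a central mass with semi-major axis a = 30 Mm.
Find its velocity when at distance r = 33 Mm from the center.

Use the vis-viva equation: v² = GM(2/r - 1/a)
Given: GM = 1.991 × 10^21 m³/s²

Convert to SI: a = 30 Mm = 3e+07 m; r = 33 Mm = 3.3e+07 m.
Vis-viva: v = √(GM · (2/r − 1/a)).
2/r − 1/a = 2/3.3e+07 − 1/3e+07 = 2.72727e-08 m⁻¹.
v = √(1.991e+21 · 2.72727e-08) m/s ≈ 7.369e+06 m/s = 7369 km/s.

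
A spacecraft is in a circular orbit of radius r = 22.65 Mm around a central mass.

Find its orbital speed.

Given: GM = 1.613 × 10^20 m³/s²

Convert to SI: r = 22.65 Mm = 2.265e+07 m.
For a circular orbit, gravity supplies the centripetal force, so v = √(GM / r).
v = √(1.613e+20 / 2.265e+07) m/s ≈ 2.669e+06 m/s = 2669 km/s.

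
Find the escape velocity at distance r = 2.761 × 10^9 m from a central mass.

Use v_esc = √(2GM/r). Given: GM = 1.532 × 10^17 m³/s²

Escape velocity comes from setting total energy to zero: ½v² − GM/r = 0 ⇒ v_esc = √(2GM / r).
v_esc = √(2 · 1.532e+17 / 2.761e+09) m/s ≈ 1.053e+04 m/s = 10.53 km/s.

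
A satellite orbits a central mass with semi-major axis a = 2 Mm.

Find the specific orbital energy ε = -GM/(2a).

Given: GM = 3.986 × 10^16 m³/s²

Convert to SI: a = 2 Mm = 2e+06 m.
ε = −GM / (2a).
ε = −3.986e+16 / (2 · 2e+06) J/kg ≈ -9.965e+09 J/kg = -9.965 GJ/kg.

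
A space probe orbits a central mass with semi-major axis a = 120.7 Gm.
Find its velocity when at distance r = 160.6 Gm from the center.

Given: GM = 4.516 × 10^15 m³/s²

Convert to SI: a = 120.7 Gm = 1.207e+11 m; r = 160.6 Gm = 1.606e+11 m.
Vis-viva: v = √(GM · (2/r − 1/a)).
2/r − 1/a = 2/1.606e+11 − 1/1.207e+11 = 4.1683e-12 m⁻¹.
v = √(4.516e+15 · 4.1683e-12) m/s ≈ 137.2 m/s = 137.2 m/s.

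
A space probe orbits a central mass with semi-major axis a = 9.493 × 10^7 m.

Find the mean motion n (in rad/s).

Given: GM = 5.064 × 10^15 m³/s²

n = √(GM / a³).
n = √(5.064e+15 / (9.493e+07)³) rad/s ≈ 7.694e-05 rad/s.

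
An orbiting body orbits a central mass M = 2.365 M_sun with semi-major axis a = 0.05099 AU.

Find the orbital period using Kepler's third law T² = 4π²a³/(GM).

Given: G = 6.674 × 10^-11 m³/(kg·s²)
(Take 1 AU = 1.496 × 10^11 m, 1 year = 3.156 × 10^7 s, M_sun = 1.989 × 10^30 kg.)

Convert to SI: a = 0.05099 AU = 7.6281e+09 m; M = 2.365 M_sun = 4.70399e+30 kg.
GM = G · M = 6.674e-11 · 4.70399e+30 = 3.13944e+20 m³/s².
Kepler's third law: T = 2π √(a³ / GM).
Substituting a = 7.6281e+09 m and GM = 3.13944e+20 m³/s²:
T = 2π √((7.6281e+09)³ / 3.13944e+20) s
T ≈ 2.363e+05 s = 0.007486 years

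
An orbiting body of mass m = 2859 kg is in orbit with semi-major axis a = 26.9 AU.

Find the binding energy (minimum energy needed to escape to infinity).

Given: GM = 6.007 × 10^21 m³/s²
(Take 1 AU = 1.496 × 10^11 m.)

Convert to SI: a = 26.9 AU = 4.02424e+12 m.
Total orbital energy is E = −GMm/(2a); binding energy is E_bind = −E = GMm/(2a).
E_bind = 6.007e+21 · 2859 / (2 · 4.02424e+12) J ≈ 2.134e+12 J = 2.134 TJ.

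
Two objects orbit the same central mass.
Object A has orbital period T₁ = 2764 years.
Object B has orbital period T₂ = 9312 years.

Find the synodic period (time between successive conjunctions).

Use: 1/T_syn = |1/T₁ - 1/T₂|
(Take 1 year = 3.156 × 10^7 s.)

Convert to SI: T₁ = 2764 years = 8.72318e+10 s; T₂ = 9312 years = 2.93887e+11 s.
T_syn = |T₁ · T₂ / (T₁ − T₂)|.
T_syn = |8.72318e+10 · 2.93887e+11 / (8.72318e+10 − 2.93887e+11)| s ≈ 1.241e+11 s = 3931 years.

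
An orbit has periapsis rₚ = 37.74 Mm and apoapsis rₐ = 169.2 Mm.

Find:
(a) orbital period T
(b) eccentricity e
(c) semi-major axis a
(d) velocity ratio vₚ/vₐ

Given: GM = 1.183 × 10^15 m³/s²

Convert to SI: rₚ = 37.74 Mm = 3.774e+07 m; rₐ = 169.2 Mm = 1.692e+08 m.
(a) With a = (rₚ + rₐ)/2 = 1.0347e+08 m, T = 2π √(a³/GM) = 2π √((1.0347e+08)³/1.183e+15) s ≈ 1.923e+05 s
(b) e = (rₐ − rₚ)/(rₐ + rₚ) = (1.692e+08 − 3.774e+07)/(1.692e+08 + 3.774e+07) ≈ 0.6353
(c) a = (rₚ + rₐ)/2 = (3.774e+07 + 1.692e+08)/2 ≈ 1.035e+08 m
(d) Conservation of angular momentum (rₚvₚ = rₐvₐ) gives vₚ/vₐ = rₐ/rₚ = 1.692e+08/3.774e+07 ≈ 4.483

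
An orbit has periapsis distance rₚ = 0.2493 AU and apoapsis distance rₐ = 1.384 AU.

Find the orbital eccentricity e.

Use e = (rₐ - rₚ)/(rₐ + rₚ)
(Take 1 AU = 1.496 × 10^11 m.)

Convert to SI: rₚ = 0.2493 AU = 3.72953e+10 m; rₐ = 1.384 AU = 2.07046e+11 m.
e = (rₐ − rₚ) / (rₐ + rₚ).
e = (2.07046e+11 − 3.72953e+10) / (2.07046e+11 + 3.72953e+10) = 1.69751e+11 / 2.44342e+11 ≈ 0.6947.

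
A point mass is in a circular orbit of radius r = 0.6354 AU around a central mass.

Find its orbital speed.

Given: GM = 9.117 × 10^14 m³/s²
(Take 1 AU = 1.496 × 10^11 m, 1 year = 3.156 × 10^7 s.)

Convert to SI: r = 0.6354 AU = 9.50558e+10 m.
For a circular orbit, gravity supplies the centripetal force, so v = √(GM / r).
v = √(9.117e+14 / 9.50558e+10) m/s ≈ 97.93 m/s = 0.02066 AU/year.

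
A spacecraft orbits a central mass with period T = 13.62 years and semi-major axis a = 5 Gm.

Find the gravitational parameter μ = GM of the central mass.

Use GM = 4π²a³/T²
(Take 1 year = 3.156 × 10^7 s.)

Convert to SI: T = 13.62 years = 4.29847e+08 s; a = 5 Gm = 5e+09 m.
GM = 4π² · a³ / T².
GM = 4π² · (5e+09)³ / (4.29847e+08)² m³/s² ≈ 2.671e+13 m³/s² = 2.671 × 10^13 m³/s².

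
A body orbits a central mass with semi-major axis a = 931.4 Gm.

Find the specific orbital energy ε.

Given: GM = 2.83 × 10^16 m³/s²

Convert to SI: a = 931.4 Gm = 9.314e+11 m.
ε = −GM / (2a).
ε = −2.83e+16 / (2 · 9.314e+11) J/kg ≈ -1.519e+04 J/kg = -15.19 kJ/kg.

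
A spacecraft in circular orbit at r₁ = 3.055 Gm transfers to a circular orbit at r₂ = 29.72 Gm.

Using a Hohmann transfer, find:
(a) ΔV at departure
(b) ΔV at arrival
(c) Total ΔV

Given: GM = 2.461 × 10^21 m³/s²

Convert to SI: r₁ = 3.055 Gm = 3.055e+09 m; r₂ = 29.72 Gm = 2.972e+10 m.
Transfer semi-major axis: a_t = (r₁ + r₂)/2 = (3.055e+09 + 2.972e+10)/2 = 1.63875e+10 m.
Circular speeds: v₁ = √(GM/r₁) = 897533 m/s, v₂ = √(GM/r₂) = 287761 m/s.
Transfer speeds (vis-viva v² = GM(2/r − 1/a_t)): v₁ᵗ = 1.2087e+06 m/s, v₂ᵗ = 124245 m/s.
(a) ΔV₁ = |v₁ᵗ − v₁| ≈ 3.112e+05 m/s = 311.2 km/s.
(b) ΔV₂ = |v₂ − v₂ᵗ| ≈ 1.635e+05 m/s = 163.5 km/s.
(c) ΔV_total = ΔV₁ + ΔV₂ ≈ 4.747e+05 m/s = 474.7 km/s.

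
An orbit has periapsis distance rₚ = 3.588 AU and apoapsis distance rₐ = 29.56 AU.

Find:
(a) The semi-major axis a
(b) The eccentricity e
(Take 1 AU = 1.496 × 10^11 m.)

Convert to SI: rₚ = 3.588 AU = 5.36765e+11 m; rₐ = 29.56 AU = 4.42218e+12 m.
(a) a = (rₚ + rₐ) / 2 = (5.36765e+11 + 4.42218e+12) / 2 ≈ 2.479e+12 m = 16.57 AU.
(b) e = (rₐ − rₚ) / (rₐ + rₚ) = (4.42218e+12 − 5.36765e+11) / (4.42218e+12 + 5.36765e+11) ≈ 0.7835.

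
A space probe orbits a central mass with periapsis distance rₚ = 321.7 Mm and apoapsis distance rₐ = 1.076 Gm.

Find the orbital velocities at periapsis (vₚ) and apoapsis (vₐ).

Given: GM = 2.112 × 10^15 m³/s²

Convert to SI: rₚ = 321.7 Mm = 3.217e+08 m; rₐ = 1.076 Gm = 1.076e+09 m.
Use the vis-viva equation v² = GM(2/r − 1/a) with a = (rₚ + rₐ)/2 = (3.217e+08 + 1.076e+09)/2 = 6.9885e+08 m.
vₚ = √(GM · (2/rₚ − 1/a)) = √(2.112e+15 · (2/3.217e+08 − 1/6.9885e+08)) m/s ≈ 3179 m/s = 3.179 km/s.
vₐ = √(GM · (2/rₐ − 1/a)) = √(2.112e+15 · (2/1.076e+09 − 1/6.9885e+08)) m/s ≈ 950.5 m/s = 950.5 m/s.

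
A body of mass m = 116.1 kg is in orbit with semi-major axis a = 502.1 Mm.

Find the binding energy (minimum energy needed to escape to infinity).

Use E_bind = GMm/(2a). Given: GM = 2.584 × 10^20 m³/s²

Convert to SI: a = 502.1 Mm = 5.021e+08 m.
Total orbital energy is E = −GMm/(2a); binding energy is E_bind = −E = GMm/(2a).
E_bind = 2.584e+20 · 116.1 / (2 · 5.021e+08) J ≈ 2.987e+13 J = 29.87 TJ.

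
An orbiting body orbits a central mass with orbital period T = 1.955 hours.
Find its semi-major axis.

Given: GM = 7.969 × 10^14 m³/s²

Convert to SI: T = 1.955 hours = 7038 s.
Invert Kepler's third law: a = (GM · T² / (4π²))^(1/3).
Substituting T = 7038 s and GM = 7.969e+14 m³/s²:
a = (7.969e+14 · (7038)² / (4π²))^(1/3) m
a ≈ 1e+07 m = 10 Mm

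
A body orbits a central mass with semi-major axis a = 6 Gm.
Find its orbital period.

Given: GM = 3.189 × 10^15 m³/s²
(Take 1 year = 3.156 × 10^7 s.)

Convert to SI: a = 6 Gm = 6e+09 m.
Kepler's third law: T = 2π √(a³ / GM).
Substituting a = 6e+09 m and GM = 3.189e+15 m³/s²:
T = 2π √((6e+09)³ / 3.189e+15) s
T ≈ 5.171e+07 s = 1.638 years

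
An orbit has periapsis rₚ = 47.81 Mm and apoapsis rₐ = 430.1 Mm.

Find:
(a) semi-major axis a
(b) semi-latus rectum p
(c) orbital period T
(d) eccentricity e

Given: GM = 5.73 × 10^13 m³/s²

Convert to SI: rₚ = 47.81 Mm = 4.781e+07 m; rₐ = 430.1 Mm = 4.301e+08 m.
(a) a = (rₚ + rₐ)/2 = (4.781e+07 + 4.301e+08)/2 ≈ 2.39e+08 m
(b) From a = (rₚ + rₐ)/2 = 2.38955e+08 m and e = (rₐ − rₚ)/(rₐ + rₚ) = 0.79992, p = a(1 − e²) = 2.38955e+08 · (1 − (0.79992)²) ≈ 8.605e+07 m
(c) With a = (rₚ + rₐ)/2 = 2.38955e+08 m, T = 2π √(a³/GM) = 2π √((2.38955e+08)³/5.73e+13) s ≈ 3.066e+06 s
(d) e = (rₐ − rₚ)/(rₐ + rₚ) = (4.301e+08 − 4.781e+07)/(4.301e+08 + 4.781e+07) ≈ 0.7999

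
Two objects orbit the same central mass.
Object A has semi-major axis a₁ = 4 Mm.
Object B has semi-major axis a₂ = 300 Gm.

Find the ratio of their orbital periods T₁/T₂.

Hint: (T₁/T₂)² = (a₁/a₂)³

Convert to SI: a₁ = 4 Mm = 4e+06 m; a₂ = 300 Gm = 3e+11 m.
From Kepler's third law, (T₁/T₂)² = (a₁/a₂)³, so T₁/T₂ = (a₁/a₂)^(3/2).
a₁/a₂ = 4e+06 / 3e+11 = 1.33333e-05.
T₁/T₂ = (1.33333e-05)^(3/2) ≈ 4.869e-08.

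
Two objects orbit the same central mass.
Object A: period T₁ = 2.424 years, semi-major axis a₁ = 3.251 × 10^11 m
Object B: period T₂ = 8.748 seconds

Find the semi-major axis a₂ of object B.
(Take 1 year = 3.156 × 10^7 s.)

Convert to SI: T₁ = 2.424 years = 7.65014e+07 s.
Kepler's third law: (T₁/T₂)² = (a₁/a₂)³ ⇒ a₂ = a₁ · (T₂/T₁)^(2/3).
T₂/T₁ = 8.748 / 7.65014e+07 = 1.14351e-07.
a₂ = 3.251e+11 · (1.14351e-07)^(2/3) m ≈ 7.659e+06 m = 7.659 × 10^6 m.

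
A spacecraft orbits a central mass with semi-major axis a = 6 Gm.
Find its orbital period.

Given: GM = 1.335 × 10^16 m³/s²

Convert to SI: a = 6 Gm = 6e+09 m.
Kepler's third law: T = 2π √(a³ / GM).
Substituting a = 6e+09 m and GM = 1.335e+16 m³/s²:
T = 2π √((6e+09)³ / 1.335e+16) s
T ≈ 2.527e+07 s = 292.5 days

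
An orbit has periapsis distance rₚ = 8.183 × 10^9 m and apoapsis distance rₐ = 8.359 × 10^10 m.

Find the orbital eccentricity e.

e = (rₐ − rₚ) / (rₐ + rₚ).
e = (8.359e+10 − 8.183e+09) / (8.359e+10 + 8.183e+09) = 7.5407e+10 / 9.1773e+10 ≈ 0.8217.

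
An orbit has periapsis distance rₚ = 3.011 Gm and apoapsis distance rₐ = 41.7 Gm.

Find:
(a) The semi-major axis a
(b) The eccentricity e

Convert to SI: rₚ = 3.011 Gm = 3.011e+09 m; rₐ = 41.7 Gm = 4.17e+10 m.
(a) a = (rₚ + rₐ) / 2 = (3.011e+09 + 4.17e+10) / 2 ≈ 2.236e+10 m = 22.36 Gm.
(b) e = (rₐ − rₚ) / (rₐ + rₚ) = (4.17e+10 − 3.011e+09) / (4.17e+10 + 3.011e+09) ≈ 0.8653.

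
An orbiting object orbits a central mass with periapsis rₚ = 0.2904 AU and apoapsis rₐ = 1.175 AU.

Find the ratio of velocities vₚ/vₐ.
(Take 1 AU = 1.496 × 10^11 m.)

Convert to SI: rₚ = 0.2904 AU = 4.34438e+10 m; rₐ = 1.175 AU = 1.7578e+11 m.
Conservation of angular momentum gives rₚvₚ = rₐvₐ, so vₚ/vₐ = rₐ/rₚ.
vₚ/vₐ = 1.7578e+11 / 4.34438e+10 ≈ 4.046.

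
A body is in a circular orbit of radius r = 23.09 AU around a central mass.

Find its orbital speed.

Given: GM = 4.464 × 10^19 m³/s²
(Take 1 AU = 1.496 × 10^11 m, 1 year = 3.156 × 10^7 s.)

Convert to SI: r = 23.09 AU = 3.45426e+12 m.
For a circular orbit, gravity supplies the centripetal force, so v = √(GM / r).
v = √(4.464e+19 / 3.45426e+12) m/s ≈ 3595 m/s = 0.7584 AU/year.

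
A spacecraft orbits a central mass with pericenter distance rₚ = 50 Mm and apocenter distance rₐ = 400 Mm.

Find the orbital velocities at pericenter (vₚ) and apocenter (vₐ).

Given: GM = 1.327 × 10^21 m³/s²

Convert to SI: rₚ = 50 Mm = 5e+07 m; rₐ = 400 Mm = 4e+08 m.
Use the vis-viva equation v² = GM(2/r − 1/a) with a = (rₚ + rₐ)/2 = (5e+07 + 4e+08)/2 = 2.25e+08 m.
vₚ = √(GM · (2/rₚ − 1/a)) = √(1.327e+21 · (2/5e+07 − 1/2.25e+08)) m/s ≈ 6.869e+06 m/s = 6869 km/s.
vₐ = √(GM · (2/rₐ − 1/a)) = √(1.327e+21 · (2/4e+08 − 1/2.25e+08)) m/s ≈ 8.586e+05 m/s = 858.6 km/s.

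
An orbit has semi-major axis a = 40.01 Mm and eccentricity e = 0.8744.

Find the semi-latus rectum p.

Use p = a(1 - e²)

Convert to SI: a = 40.01 Mm = 4.001e+07 m.
p = a (1 − e²).
p = 4.001e+07 · (1 − (0.8744)²) = 4.001e+07 · 0.235425 ≈ 9.419e+06 m = 9.419 Mm.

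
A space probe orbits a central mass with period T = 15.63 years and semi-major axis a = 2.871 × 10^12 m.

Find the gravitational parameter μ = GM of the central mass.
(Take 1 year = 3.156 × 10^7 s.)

Convert to SI: T = 15.63 years = 4.93283e+08 s.
GM = 4π² · a³ / T².
GM = 4π² · (2.871e+12)³ / (4.93283e+08)² m³/s² ≈ 3.839e+21 m³/s² = 3.839 × 10^21 m³/s².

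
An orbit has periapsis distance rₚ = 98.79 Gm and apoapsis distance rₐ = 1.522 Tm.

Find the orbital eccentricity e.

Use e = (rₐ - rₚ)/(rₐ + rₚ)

Convert to SI: rₚ = 98.79 Gm = 9.879e+10 m; rₐ = 1.522 Tm = 1.522e+12 m.
e = (rₐ − rₚ) / (rₐ + rₚ).
e = (1.522e+12 − 9.879e+10) / (1.522e+12 + 9.879e+10) = 1.42321e+12 / 1.62079e+12 ≈ 0.8781.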